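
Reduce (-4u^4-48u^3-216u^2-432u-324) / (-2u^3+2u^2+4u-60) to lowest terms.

(2u^3+18u^2+54u+54)/(u^2-4u+10)

Apply the Euclidean algorithm:
  -4u^4-48u^3-216u^2-432u-324 = (2u+26)(-2u^3+2u^2+4u-60) + (-276u^2-416u+1236)
  -2u^3+2u^2+4u-60 = ((1/138)u-173/9522)(-276u^2-416u+1236) + (-(59582/4761)u-59582/1587)
  -276u^2-416u+1236 = ((657018/29791)u-980766/29791)(-(59582/4761)u-59582/1587) + (0)
Last nonzero remainder: -(59582/4761)u-59582/1587. Dividing through by -59582/4761 gives the monic gcd u+3.
Cancel u+3 from numerator and denominator to get the reduced form.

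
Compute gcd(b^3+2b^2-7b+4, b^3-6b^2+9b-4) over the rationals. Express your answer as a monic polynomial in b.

b^2-2b+1

By polynomial division,
  b^3+2b^2-7b+4 = (b^3-6b^2+9b-4) + (8b^2-16b+8)
  b^3-6b^2+9b-4 = ((1/8)b-1/2)(8b^2-16b+8) + (0)
Last nonzero remainder: 8b^2-16b+8. Dividing through by 8 gives the monic gcd b^2-2b+1.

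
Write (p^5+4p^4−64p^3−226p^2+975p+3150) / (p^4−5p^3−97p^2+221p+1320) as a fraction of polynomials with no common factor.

By polynomial division,
  p^5+4p^4−64p^3−226p^2+975p+3150 = (p+9)(p^4−5p^3−97p^2+221p+1320) + (78p^3+426p^2−2334p−8730)
  p^4−5p^3−97p^2+221p+1320 = ((1/78)p−68/507)(78p^3+426p^2−2334p−8730) + (−(1680/169)p^2+(3360/169)p+25200/169)
  78p^3+426p^2−2334p−8730 = (−(2197/280)p−16393/280)(−(1680/169)p^2+(3360/169)p+25200/169) + (0)
Last nonzero remainder: −(1680/169)p^2+(3360/169)p+25200/169. Dividing through by −1680/169 gives the monic gcd p^2−2p−15.
Cancel p^2−2p−15 from numerator and denominator to get the reduced form.

(p^3+6p^2−37p−210)/(p^2−3p−88)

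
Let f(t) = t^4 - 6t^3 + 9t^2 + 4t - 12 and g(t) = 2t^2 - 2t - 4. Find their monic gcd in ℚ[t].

t^2 - t - 2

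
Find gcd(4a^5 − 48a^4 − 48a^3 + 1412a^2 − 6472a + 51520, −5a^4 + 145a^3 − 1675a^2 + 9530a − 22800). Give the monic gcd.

a^2 − 18a + 80

By polynomial division,
  4a^5 − 48a^4 − 48a^3 + 1412a^2 − 6472a + 51520 = (−(4/5)a − 68/5)(−5a^4 + 145a^3 − 1675a^2 + 9530a − 22800) + (584a^3 − 13744a^2 + 104896a − 258560)
  −5a^4 + 145a^3 − 1675a^2 + 9530a − 22800 = (−(5/584)a + 1995/42632)(584a^3 − 13744a^2 + 104896a − 258560) + (−(712785/5329)a^2 + (12830130/5329)a − 57022800/5329)
  584a^3 − 13744a^2 + 104896a − 258560 = (−(3112136/712785)a + 17223328/712785)(−(712785/5329)a^2 + (12830130/5329)a − 57022800/5329) + (0)
Last nonzero remainder: −(712785/5329)a^2 + (12830130/5329)a − 57022800/5329. Dividing through by −712785/5329 gives the monic gcd a^2 − 18a + 80.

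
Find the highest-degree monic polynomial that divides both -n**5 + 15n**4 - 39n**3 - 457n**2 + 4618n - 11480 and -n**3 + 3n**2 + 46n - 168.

n**2 + 3n - 28

Repeated division with remainder:
  -n**5 + 15n**4 - 39n**3 - 457n**2 + 4618n - 11480 = (n**2 - 12n + 49)(-n**3 + 3n**2 + 46n - 168) + (116n**2 + 348n - 3248)
  -n**3 + 3n**2 + 46n - 168 = (-(1/116)n + 3/58)(116n**2 + 348n - 3248) + (0)
Last nonzero remainder: 116n**2 + 348n - 3248. Dividing through by 116 gives the monic gcd n**2 + 3n - 28.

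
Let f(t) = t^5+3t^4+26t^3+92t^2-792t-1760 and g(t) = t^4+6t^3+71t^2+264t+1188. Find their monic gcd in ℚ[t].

t^2+44

By polynomial division,
  t^5+3t^4+26t^3+92t^2-792t-1760 = (t-3)(t^4+6t^3+71t^2+264t+1188) + (-27t^3+41t^2-1188t+1804)
  t^4+6t^3+71t^2+264t+1188 = (-(1/27)t-203/729)(-27t^3+41t^2-1188t+1804) + ((28006/729)t^2+1232264/729)
  -27t^3+41t^2-1188t+1804 = (-(19683/28006)t+29889/28006)((28006/729)t^2+1232264/729) + (0)
Last nonzero remainder: (28006/729)t^2+1232264/729. Dividing through by 28006/729 gives the monic gcd t^2+44.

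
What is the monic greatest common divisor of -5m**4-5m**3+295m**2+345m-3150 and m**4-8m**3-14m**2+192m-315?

m**3-5m**2-29m+105

Apply the Euclidean algorithm:
  -5m**4-5m**3+295m**2+345m-3150 = (-5)(m**4-8m**3-14m**2+192m-315) + (-45m**3+225m**2+1305m-4725)
  m**4-8m**3-14m**2+192m-315 = (-(1/45)m+1/15)(-45m**3+225m**2+1305m-4725) + (0)
Last nonzero remainder: -45m**3+225m**2+1305m-4725. Dividing through by -45 gives the monic gcd m**3-5m**2-29m+105.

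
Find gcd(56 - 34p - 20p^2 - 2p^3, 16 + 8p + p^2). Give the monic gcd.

4 + p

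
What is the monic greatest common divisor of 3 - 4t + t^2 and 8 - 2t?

1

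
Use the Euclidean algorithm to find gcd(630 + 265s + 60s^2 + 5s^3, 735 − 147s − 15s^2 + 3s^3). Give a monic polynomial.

Repeated division with remainder:
  5s^3 + 60s^2 + 265s + 630 = (5/3)(3s^3 − 15s^2 − 147s + 735) + (85s^2 + 510s − 595)
  3s^3 − 15s^2 − 147s + 735 = ((3/85)s − 33/85)(85s^2 + 510s − 595) + (72s + 504)
  85s^2 + 510s − 595 = ((85/72)s − 85/72)(72s + 504) + (0)
Last nonzero remainder: 72s + 504. Dividing through by 72 gives the monic gcd s + 7.

7 + s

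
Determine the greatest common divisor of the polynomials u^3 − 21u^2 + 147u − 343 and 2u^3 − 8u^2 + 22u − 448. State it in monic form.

Apply the Euclidean algorithm:
  u^3 − 21u^2 + 147u − 343 = (1/2)(2u^3 − 8u^2 + 22u − 448) + (−17u^2 + 136u − 119)
  2u^3 − 8u^2 + 22u − 448 = (−(2/17)u − 8/17)(−17u^2 + 136u − 119) + (72u − 504)
  −17u^2 + 136u − 119 = (−(17/72)u + 17/72)(72u − 504) + (0)
Last nonzero remainder: 72u − 504. Dividing through by 72 gives the monic gcd u − 7.

u − 7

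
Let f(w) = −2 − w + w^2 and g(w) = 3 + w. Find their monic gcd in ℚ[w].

1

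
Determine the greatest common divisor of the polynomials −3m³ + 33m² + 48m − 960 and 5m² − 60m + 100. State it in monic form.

Apply the Euclidean algorithm:
  −3m³ + 33m² + 48m − 960 = (−(3/5)m − 3/5)(5m² − 60m + 100) + (72m − 900)
  5m² − 60m + 100 = ((5/72)m + 5/144)(72m − 900) + (525/4)
  72m − 900 = ((96/175)m − 48/7)(525/4) + (0)
The last nonzero remainder is the constant 525/4, so the polynomials are coprime and gcd = 1.

1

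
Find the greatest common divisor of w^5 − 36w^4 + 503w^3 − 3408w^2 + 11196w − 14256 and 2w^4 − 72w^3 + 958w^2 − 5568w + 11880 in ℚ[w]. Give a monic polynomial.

Repeated division with remainder:
  w^5 − 36w^4 + 503w^3 − 3408w^2 + 11196w − 14256 = ((1/2)w)(2w^4 − 72w^3 + 958w^2 − 5568w + 11880) + (24w^3 − 624w^2 + 5256w − 14256)
  2w^4 − 72w^3 + 958w^2 − 5568w + 11880 = ((1/12)w − 5/6)(24w^3 − 624w^2 + 5256w − 14256) + (0)
Last nonzero remainder: 24w^3 − 624w^2 + 5256w − 14256. Dividing through by 24 gives the monic gcd w^3 − 26w^2 + 219w − 594.

w^3 − 26w^2 + 219w − 594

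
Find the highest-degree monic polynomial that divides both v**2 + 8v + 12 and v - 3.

Euclidean algorithm in ℚ[v]:
  v**2 + 8v + 12 = (v + 11)(v - 3) + (45)
  v - 3 = ((1/45)v - 1/15)(45) + (0)
The last nonzero remainder is the constant 45, so the polynomials are coprime and gcd = 1.

1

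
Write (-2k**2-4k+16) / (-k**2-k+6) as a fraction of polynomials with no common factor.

(2k+8)/(k+3)

Euclidean algorithm in ℚ[k]:
  -2k**2-4k+16 = (2)(-k**2-k+6) + (-2k+4)
  -k**2-k+6 = ((1/2)k+3/2)(-2k+4) + (0)
Last nonzero remainder: -2k+4. Dividing through by -2 gives the monic gcd k-2.
Cancel k-2 from numerator and denominator to get the reduced form.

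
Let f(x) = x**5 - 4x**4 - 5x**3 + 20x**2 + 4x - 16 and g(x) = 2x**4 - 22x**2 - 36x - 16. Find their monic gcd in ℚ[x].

x**3 - x**2 - 10x - 8

Apply the Euclidean algorithm:
  x**5 - 4x**4 - 5x**3 + 20x**2 + 4x - 16 = ((1/2)x - 2)(2x**4 - 22x**2 - 36x - 16) + (6x**3 - 6x**2 - 60x - 48)
  2x**4 - 22x**2 - 36x - 16 = ((1/3)x + 1/3)(6x**3 - 6x**2 - 60x - 48) + (0)
Last nonzero remainder: 6x**3 - 6x**2 - 60x - 48. Dividing through by 6 gives the monic gcd x**3 - x**2 - 10x - 8.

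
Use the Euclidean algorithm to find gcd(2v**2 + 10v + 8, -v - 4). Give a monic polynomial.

v + 4

Apply the Euclidean algorithm:
  2v**2 + 10v + 8 = (-2v - 2)(-v - 4) + (0)
Last nonzero remainder: -v - 4. Dividing through by -1 gives the monic gcd v + 4.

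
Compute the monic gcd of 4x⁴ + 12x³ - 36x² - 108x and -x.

x

Apply the Euclidean algorithm:
  4x⁴ + 12x³ - 36x² - 108x = (-4x³ - 12x² + 36x + 108)(-x) + (0)
Last nonzero remainder: -x. Dividing through by -1 gives the monic gcd x.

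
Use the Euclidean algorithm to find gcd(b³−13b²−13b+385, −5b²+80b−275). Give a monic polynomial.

b−11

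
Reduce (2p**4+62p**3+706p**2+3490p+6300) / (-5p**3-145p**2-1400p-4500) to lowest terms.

By polynomial division,
  2p**4+62p**3+706p**2+3490p+6300 = (-(2/5)p-4/5)(-5p**3-145p**2-1400p-4500) + (30p**2+570p+2700)
  -5p**3-145p**2-1400p-4500 = (-(1/6)p-5/3)(30p**2+570p+2700) + (0)
Last nonzero remainder: 30p**2+570p+2700. Dividing through by 30 gives the monic gcd p**2+19p+90.
Cancel p**2+19p+90 from numerator and denominator to get the reduced form.

(-2p**2-24p-70)/(5p+50)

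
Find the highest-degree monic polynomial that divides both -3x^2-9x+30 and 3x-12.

Euclidean algorithm in ℚ[x]:
  -3x^2-9x+30 = (-x-7)(3x-12) + (-54)
  3x-12 = (-(1/18)x+2/9)(-54) + (0)
The last nonzero remainder is the constant -54, so the polynomials are coprime and gcd = 1.

1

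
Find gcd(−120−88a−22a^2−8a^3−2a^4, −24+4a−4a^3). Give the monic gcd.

2+a

Repeated division with remainder:
  −2a^4−8a^3−22a^2−88a−120 = ((1/2)a+2)(−4a^3+4a−24) + (−24a^2−84a−72)
  −4a^3+4a−24 = ((1/6)a−7/12)(−24a^2−84a−72) + (−33a−66)
  −24a^2−84a−72 = ((8/11)a+12/11)(−33a−66) + (0)
Last nonzero remainder: −33a−66. Dividing through by −33 gives the monic gcd a+2.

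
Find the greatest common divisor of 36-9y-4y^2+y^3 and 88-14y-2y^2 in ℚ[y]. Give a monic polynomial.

Repeated division with remainder:
  y^3-4y^2-9y+36 = (-(1/2)y+11/2)(-2y^2-14y+88) + (112y-448)
  -2y^2-14y+88 = (-(1/56)y-11/56)(112y-448) + (0)
Last nonzero remainder: 112y-448. Dividing through by 112 gives the monic gcd y-4.

-4+y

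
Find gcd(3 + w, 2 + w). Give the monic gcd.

1

Repeated division with remainder:
  w + 3 = (w + 2) + (1)
  w + 2 = (w + 2)(1) + (0)
The last nonzero remainder is the constant 1, so the polynomials are coprime and gcd = 1.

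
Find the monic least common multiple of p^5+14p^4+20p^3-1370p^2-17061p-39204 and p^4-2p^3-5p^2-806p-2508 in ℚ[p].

p^7+20p^6+180p^5-186p^4-23761p^3-245690p^2-1531860p-2979504

By polynomial division,
  p^5+14p^4+20p^3-1370p^2-17061p-39204 = (p+16)(p^4-2p^3-5p^2-806p-2508) + (57p^3-484p^2-1657p+924)
  p^4-2p^3-5p^2-806p-2508 = ((1/57)p+370/3249)(57p^3-484p^2-1657p+924) + ((257284/3249)p^2-(2058272/3249)p-2830124/1083)
  57p^3-484p^2-1657p+924 = ((185193/257284)p-22743/64321)((257284/3249)p^2-(2058272/3249)p-2830124/1083) + (0)
Last nonzero remainder: (257284/3249)p^2-(2058272/3249)p-2830124/1083. Dividing through by 257284/3249 gives the monic gcd p^2-8p-33.
Then lcm(f, g) = f·g / gcd(f, g); expanding and making the result monic gives the answer.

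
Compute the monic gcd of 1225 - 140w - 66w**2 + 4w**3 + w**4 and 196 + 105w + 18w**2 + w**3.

Apply the Euclidean algorithm:
  w**4 + 4w**3 - 66w**2 - 140w + 1225 = (w - 14)(w**3 + 18w**2 + 105w + 196) + (81w**2 + 1134w + 3969)
  w**3 + 18w**2 + 105w + 196 = ((1/81)w + 4/81)(81w**2 + 1134w + 3969) + (0)
Last nonzero remainder: 81w**2 + 1134w + 3969. Dividing through by 81 gives the monic gcd w**2 + 14w + 49.

49 + 14w + w**2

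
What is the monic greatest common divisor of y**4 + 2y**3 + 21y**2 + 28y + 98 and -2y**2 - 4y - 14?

y**2 + 2y + 7

Repeated division with remainder:
  y**4 + 2y**3 + 21y**2 + 28y + 98 = (-(1/2)y**2 - 7)(-2y**2 - 4y - 14) + (0)
Last nonzero remainder: -2y**2 - 4y - 14. Dividing through by -2 gives the monic gcd y**2 + 2y + 7.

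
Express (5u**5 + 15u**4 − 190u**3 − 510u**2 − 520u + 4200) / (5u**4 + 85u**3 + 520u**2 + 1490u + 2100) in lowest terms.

(u**2 − 8u + 12)/(u + 6)

By polynomial division,
  5u**5 + 15u**4 − 190u**3 − 510u**2 − 520u + 4200 = (u − 14)(5u**4 + 85u**3 + 520u**2 + 1490u + 2100) + (480u**3 + 5280u**2 + 18240u + 33600)
  5u**4 + 85u**3 + 520u**2 + 1490u + 2100 = ((1/96)u + 1/16)(480u**3 + 5280u**2 + 18240u + 33600) + (0)
Last nonzero remainder: 480u**3 + 5280u**2 + 18240u + 33600. Dividing through by 480 gives the monic gcd u**3 + 11u**2 + 38u + 70.
Cancel u**3 + 11u**2 + 38u + 70 from numerator and denominator to get the reduced form.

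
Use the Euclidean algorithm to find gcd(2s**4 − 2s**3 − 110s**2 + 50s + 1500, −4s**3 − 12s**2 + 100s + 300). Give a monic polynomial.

s**2 − 25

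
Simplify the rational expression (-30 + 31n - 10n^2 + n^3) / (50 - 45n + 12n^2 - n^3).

(3 - n)/(-5 + n)

Apply the Euclidean algorithm:
  n^3 - 10n^2 + 31n - 30 = (-1)(-n^3 + 12n^2 - 45n + 50) + (2n^2 - 14n + 20)
  -n^3 + 12n^2 - 45n + 50 = (-(1/2)n + 5/2)(2n^2 - 14n + 20) + (0)
Last nonzero remainder: 2n^2 - 14n + 20. Dividing through by 2 gives the monic gcd n^2 - 7n + 10.
Cancel n^2 - 7n + 10 from numerator and denominator to get the reduced form.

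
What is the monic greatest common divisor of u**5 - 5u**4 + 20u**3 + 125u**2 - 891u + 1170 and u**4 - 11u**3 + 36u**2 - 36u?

Euclidean algorithm in ℚ[u]:
  u**5 - 5u**4 + 20u**3 + 125u**2 - 891u + 1170 = (u + 6)(u**4 - 11u**3 + 36u**2 - 36u) + (50u**3 - 55u**2 - 675u + 1170)
  u**4 - 11u**3 + 36u**2 - 36u = ((1/50)u - 99/500)(50u**3 - 55u**2 - 675u + 1170) + ((3861/100)u**2 - (3861/20)u + 11583/50)
  50u**3 - 55u**2 - 675u + 1170 = ((5000/3861)u + 500/99)((3861/100)u**2 - (3861/20)u + 11583/50) + (0)
Last nonzero remainder: (3861/100)u**2 - (3861/20)u + 11583/50. Dividing through by 3861/100 gives the monic gcd u**2 - 5u + 6.

u**2 - 5u + 6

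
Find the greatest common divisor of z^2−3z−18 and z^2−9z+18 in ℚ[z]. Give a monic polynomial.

z−6

Euclidean algorithm in ℚ[z]:
  z^2−3z−18 = (z^2−9z+18) + (6z−36)
  z^2−9z+18 = ((1/6)z−1/2)(6z−36) + (0)
Last nonzero remainder: 6z−36. Dividing through by 6 gives the monic gcd z−6.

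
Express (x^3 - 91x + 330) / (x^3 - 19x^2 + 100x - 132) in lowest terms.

Euclidean algorithm in ℚ[x]:
  x^3 - 91x + 330 = (x^3 - 19x^2 + 100x - 132) + (19x^2 - 191x + 462)
  x^3 - 19x^2 + 100x - 132 = ((1/19)x - 170/361)(19x^2 - 191x + 462) + (-(5148/361)x + 30888/361)
  19x^2 - 191x + 462 = (-(6859/5148)x + 2527/468)(-(5148/361)x + 30888/361) + (0)
Last nonzero remainder: -(5148/361)x + 30888/361. Dividing through by -5148/361 gives the monic gcd x - 6.
Cancel x - 6 from numerator and denominator to get the reduced form.

(x^2 + 6x - 55)/(x^2 - 13x + 22)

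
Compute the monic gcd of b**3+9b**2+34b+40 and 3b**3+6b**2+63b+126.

b+2

Apply the Euclidean algorithm:
  b**3+9b**2+34b+40 = (1/3)(3b**3+6b**2+63b+126) + (7b**2+13b−2)
  3b**3+6b**2+63b+126 = ((3/7)b+3/49)(7b**2+13b−2) + ((3090/49)b+6180/49)
  7b**2+13b−2 = ((343/3090)b−49/3090)((3090/49)b+6180/49) + (0)
Last nonzero remainder: (3090/49)b+6180/49. Dividing through by 3090/49 gives the monic gcd b+2.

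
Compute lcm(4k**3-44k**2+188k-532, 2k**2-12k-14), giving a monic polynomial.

Repeated division with remainder:
  4k**3-44k**2+188k-532 = (2k-10)(2k**2-12k-14) + (96k-672)
  2k**2-12k-14 = ((1/48)k+1/48)(96k-672) + (0)
Last nonzero remainder: 96k-672. Dividing through by 96 gives the monic gcd k-7.
Then lcm(f, g) = f·g / gcd(f, g); expanding and making the result monic gives the answer.

k**4-10k**3+36k**2-86k-133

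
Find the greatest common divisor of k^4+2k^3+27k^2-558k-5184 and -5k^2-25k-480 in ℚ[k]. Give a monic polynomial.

By polynomial division,
  k^4+2k^3+27k^2-558k-5184 = (-(1/5)k^2+(3/5)k+54/5)(-5k^2-25k-480) + (0)
Last nonzero remainder: -5k^2-25k-480. Dividing through by -5 gives the monic gcd k^2+5k+96.

k^2+5k+96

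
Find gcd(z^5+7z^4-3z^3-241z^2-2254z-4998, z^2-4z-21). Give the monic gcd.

z^2-4z-21

Repeated division with remainder:
  z^5+7z^4-3z^3-241z^2-2254z-4998 = (z^3+11z^2+62z+238)(z^2-4z-21) + (0)
The last nonzero remainder z^2-4z-21 is already monic.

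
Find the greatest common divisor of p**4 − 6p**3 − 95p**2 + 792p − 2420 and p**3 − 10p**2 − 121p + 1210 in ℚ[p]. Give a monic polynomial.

p**2 + p − 110

Euclidean algorithm in ℚ[p]:
  p**4 − 6p**3 − 95p**2 + 792p − 2420 = (p + 4)(p**3 − 10p**2 − 121p + 1210) + (66p**2 + 66p − 7260)
  p**3 − 10p**2 − 121p + 1210 = ((1/66)p − 1/6)(66p**2 + 66p − 7260) + (0)
Last nonzero remainder: 66p**2 + 66p − 7260. Dividing through by 66 gives the monic gcd p**2 + p − 110.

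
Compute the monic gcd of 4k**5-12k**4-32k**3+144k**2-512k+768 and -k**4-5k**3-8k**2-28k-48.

k**3+3k**2+2k+24

By polynomial division,
  4k**5-12k**4-32k**3+144k**2-512k+768 = (-4k+32)(-k**4-5k**3-8k**2-28k-48) + (96k**3+288k**2+192k+2304)
  -k**4-5k**3-8k**2-28k-48 = (-(1/96)k-1/48)(96k**3+288k**2+192k+2304) + (0)
Last nonzero remainder: 96k**3+288k**2+192k+2304. Dividing through by 96 gives the monic gcd k**3+3k**2+2k+24.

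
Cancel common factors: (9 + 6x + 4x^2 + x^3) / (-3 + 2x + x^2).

Euclidean algorithm in ℚ[x]:
  x^3 + 4x^2 + 6x + 9 = (x + 2)(x^2 + 2x - 3) + (5x + 15)
  x^2 + 2x - 3 = ((1/5)x - 1/5)(5x + 15) + (0)
Last nonzero remainder: 5x + 15. Dividing through by 5 gives the monic gcd x + 3.
Cancel x + 3 from numerator and denominator to get the reduced form.

(3 + x + x^2)/(-1 + x)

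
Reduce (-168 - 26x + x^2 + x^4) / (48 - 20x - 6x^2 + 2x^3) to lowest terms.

By polynomial division,
  x^4 + x^2 - 26x - 168 = ((1/2)x + 3/2)(2x^3 - 6x^2 - 20x + 48) + (20x^2 - 20x - 240)
  2x^3 - 6x^2 - 20x + 48 = ((1/10)x - 1/5)(20x^2 - 20x - 240) + (0)
Last nonzero remainder: 20x^2 - 20x - 240. Dividing through by 20 gives the monic gcd x^2 - x - 12.
Cancel x^2 - x - 12 from numerator and denominator to get the reduced form.

(14 + x + x^2)/(-4 + 2x)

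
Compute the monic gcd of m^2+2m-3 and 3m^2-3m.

Apply the Euclidean algorithm:
  m^2+2m-3 = (1/3)(3m^2-3m) + (3m-3)
  3m^2-3m = (m)(3m-3) + (0)
Last nonzero remainder: 3m-3. Dividing through by 3 gives the monic gcd m-1.

m-1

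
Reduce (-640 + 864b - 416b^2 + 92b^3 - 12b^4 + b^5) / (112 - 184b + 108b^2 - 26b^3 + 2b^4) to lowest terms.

Euclidean algorithm in ℚ[b]:
  b^5 - 12b^4 + 92b^3 - 416b^2 + 864b - 640 = ((1/2)b + 1/2)(2b^4 - 26b^3 + 108b^2 - 184b + 112) + (51b^3 - 378b^2 + 900b - 696)
  2b^4 - 26b^3 + 108b^2 - 184b + 112 = ((2/51)b - 190/867)(51b^3 - 378b^2 + 900b - 696) + (-(2928/289)b^2 + (11712/289)b - 11712/289)
  51b^3 - 378b^2 + 900b - 696 = (-(4913/976)b + 8381/488)(-(2928/289)b^2 + (11712/289)b - 11712/289) + (0)
Last nonzero remainder: -(2928/289)b^2 + (11712/289)b - 11712/289. Dividing through by -2928/289 gives the monic gcd b^2 - 4b + 4.
Cancel b^2 - 4b + 4 from numerator and denominator to get the reduced form.

(-160 + 56b - 8b^2 + b^3)/(28 - 18b + 2b^2)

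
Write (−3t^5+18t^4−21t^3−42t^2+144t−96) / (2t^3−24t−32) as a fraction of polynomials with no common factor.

(−3t^3+12t^2−21t+12)/(2t+4)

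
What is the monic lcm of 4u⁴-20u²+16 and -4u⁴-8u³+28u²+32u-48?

Apply the Euclidean algorithm:
  4u⁴-20u²+16 = (-1)(-4u⁴-8u³+28u²+32u-48) + (-8u³+8u²+32u-32)
  -4u⁴-8u³+28u²+32u-48 = ((1/2)u+3/2)(-8u³+8u²+32u-32) + (0)
Last nonzero remainder: -8u³+8u²+32u-32. Dividing through by -8 gives the monic gcd u³-u²-4u+4.
Then lcm(f, g) = f·g / gcd(f, g); expanding and making the result monic gives the answer.

u⁵+3u⁴-5u³-15u²+4u+12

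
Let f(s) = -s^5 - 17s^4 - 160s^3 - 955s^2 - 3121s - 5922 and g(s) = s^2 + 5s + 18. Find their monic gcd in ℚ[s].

Repeated division with remainder:
  -s^5 - 17s^4 - 160s^3 - 955s^2 - 3121s - 5922 = (-s^3 - 12s^2 - 82s - 329)(s^2 + 5s + 18) + (0)
The last nonzero remainder s^2 + 5s + 18 is already monic.

s^2 + 5s + 18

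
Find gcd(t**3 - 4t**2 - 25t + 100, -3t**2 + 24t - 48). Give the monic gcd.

t - 4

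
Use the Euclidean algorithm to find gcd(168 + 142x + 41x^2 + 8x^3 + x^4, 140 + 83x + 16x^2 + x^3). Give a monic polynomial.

Repeated division with remainder:
  x^4 + 8x^3 + 41x^2 + 142x + 168 = (x - 8)(x^3 + 16x^2 + 83x + 140) + (86x^2 + 666x + 1288)
  x^3 + 16x^2 + 83x + 140 = ((1/86)x + 355/3698)(86x^2 + 666x + 1288) + ((7560/1849)x + 30240/1849)
  86x^2 + 666x + 1288 = ((79507/3780)x + 42527/540)((7560/1849)x + 30240/1849) + (0)
Last nonzero remainder: (7560/1849)x + 30240/1849. Dividing through by 7560/1849 gives the monic gcd x + 4.

4 + x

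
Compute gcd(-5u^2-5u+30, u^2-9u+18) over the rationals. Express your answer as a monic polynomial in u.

Apply the Euclidean algorithm:
  -5u^2-5u+30 = (-5)(u^2-9u+18) + (-50u+120)
  u^2-9u+18 = (-(1/50)u+33/250)(-50u+120) + (54/25)
  -50u+120 = (-(625/27)u+500/9)(54/25) + (0)
The last nonzero remainder is the constant 54/25, so the polynomials are coprime and gcd = 1.

1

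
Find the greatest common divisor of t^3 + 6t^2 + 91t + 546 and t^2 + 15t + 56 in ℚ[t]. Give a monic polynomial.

Euclidean algorithm in ℚ[t]:
  t^3 + 6t^2 + 91t + 546 = (t - 9)(t^2 + 15t + 56) + (170t + 1050)
  t^2 + 15t + 56 = ((1/170)t + 15/289)(170t + 1050) + (434/289)
  170t + 1050 = ((24565/217)t + 21675/31)(434/289) + (0)
The last nonzero remainder is the constant 434/289, so the polynomials are coprime and gcd = 1.

1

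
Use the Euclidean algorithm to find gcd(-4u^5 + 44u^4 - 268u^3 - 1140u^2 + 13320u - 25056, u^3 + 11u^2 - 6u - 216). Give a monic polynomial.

Apply the Euclidean algorithm:
  -4u^5 + 44u^4 - 268u^3 - 1140u^2 + 13320u - 25056 = (-4u^2 + 88u - 1260)(u^3 + 11u^2 - 6u - 216) + (12384u^2 + 24768u - 297216)
  u^3 + 11u^2 - 6u - 216 = ((1/12384)u + 1/1376)(12384u^2 + 24768u - 297216) + (0)
Last nonzero remainder: 12384u^2 + 24768u - 297216. Dividing through by 12384 gives the monic gcd u^2 + 2u - 24.

u^2 + 2u - 24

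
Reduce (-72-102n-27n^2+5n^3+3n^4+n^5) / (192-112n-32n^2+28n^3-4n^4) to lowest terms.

Repeated division with remainder:
  n^5+3n^4+5n^3-27n^2-102n-72 = (-(1/4)n-5/2)(-4n^4+28n^3-32n^2-112n+192) + (67n^3-135n^2-334n+408)
  -4n^4+28n^3-32n^2-112n+192 = (-(4/67)n+1336/4489)(67n^3-135n^2-334n+408) + (-(52800/4489)n^2+(52800/4489)n+316800/4489)
  67n^3-135n^2-334n+408 = (-(300763/52800)n+76313/13200)(-(52800/4489)n^2+(52800/4489)n+316800/4489) + (0)
Last nonzero remainder: -(52800/4489)n^2+(52800/4489)n+316800/4489. Dividing through by -52800/4489 gives the monic gcd n^2-n-6.
Cancel n^2-n-6 from numerator and denominator to get the reduced form.

(-12-15n-4n^2-n^3)/(32-24n+4n^2)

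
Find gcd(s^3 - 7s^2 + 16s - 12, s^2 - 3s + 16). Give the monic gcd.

1

By polynomial division,
  s^3 - 7s^2 + 16s - 12 = (s - 4)(s^2 - 3s + 16) + (-12s + 52)
  s^2 - 3s + 16 = (-(1/12)s - 1/9)(-12s + 52) + (196/9)
  -12s + 52 = (-(27/49)s + 117/49)(196/9) + (0)
The last nonzero remainder is the constant 196/9, so the polynomials are coprime and gcd = 1.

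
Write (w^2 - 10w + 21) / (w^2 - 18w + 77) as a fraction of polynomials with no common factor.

Euclidean algorithm in ℚ[w]:
  w^2 - 10w + 21 = (w^2 - 18w + 77) + (8w - 56)
  w^2 - 18w + 77 = ((1/8)w - 11/8)(8w - 56) + (0)
Last nonzero remainder: 8w - 56. Dividing through by 8 gives the monic gcd w - 7.
Cancel w - 7 from numerator and denominator to get the reduced form.

(w - 3)/(w - 11)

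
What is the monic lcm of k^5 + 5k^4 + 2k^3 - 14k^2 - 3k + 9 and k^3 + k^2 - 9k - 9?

k^6 + 2k^5 - 13k^4 - 20k^3 + 39k^2 + 18k - 27

Repeated division with remainder:
  k^5 + 5k^4 + 2k^3 - 14k^2 - 3k + 9 = (k^2 + 4k + 7)(k^3 + k^2 - 9k - 9) + (24k^2 + 96k + 72)
  k^3 + k^2 - 9k - 9 = ((1/24)k - 1/8)(24k^2 + 96k + 72) + (0)
Last nonzero remainder: 24k^2 + 96k + 72. Dividing through by 24 gives the monic gcd k^2 + 4k + 3.
Then lcm(f, g) = f·g / gcd(f, g); expanding and making the result monic gives the answer.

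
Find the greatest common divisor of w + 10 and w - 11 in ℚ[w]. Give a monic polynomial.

1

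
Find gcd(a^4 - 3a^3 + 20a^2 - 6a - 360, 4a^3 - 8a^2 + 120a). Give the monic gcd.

a^2 - 2a + 30

Apply the Euclidean algorithm:
  a^4 - 3a^3 + 20a^2 - 6a - 360 = ((1/4)a - 1/4)(4a^3 - 8a^2 + 120a) + (-12a^2 + 24a - 360)
  4a^3 - 8a^2 + 120a = (-(1/3)a)(-12a^2 + 24a - 360) + (0)
Last nonzero remainder: -12a^2 + 24a - 360. Dividing through by -12 gives the monic gcd a^2 - 2a + 30.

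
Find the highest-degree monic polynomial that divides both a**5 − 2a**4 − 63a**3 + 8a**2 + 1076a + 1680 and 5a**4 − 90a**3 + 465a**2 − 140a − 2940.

Repeated division with remainder:
  a**5 − 2a**4 − 63a**3 + 8a**2 + 1076a + 1680 = ((1/5)a + 16/5)(5a**4 − 90a**3 + 465a**2 − 140a − 2940) + (132a**3 − 1452a**2 + 2112a + 11088)
  5a**4 − 90a**3 + 465a**2 − 140a − 2940 = ((5/132)a − 35/132)(132a**3 − 1452a**2 + 2112a + 11088) + (0)
Last nonzero remainder: 132a**3 − 1452a**2 + 2112a + 11088. Dividing through by 132 gives the monic gcd a**3 − 11a**2 + 16a + 84.

a**3 − 11a**2 + 16a + 84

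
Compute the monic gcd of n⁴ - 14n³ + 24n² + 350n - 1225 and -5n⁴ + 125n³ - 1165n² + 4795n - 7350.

n³ - 19n² + 119n - 245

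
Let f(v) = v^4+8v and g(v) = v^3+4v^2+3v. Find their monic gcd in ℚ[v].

v

By polynomial division,
  v^4+8v = (v-4)(v^3+4v^2+3v) + (13v^2+20v)
  v^3+4v^2+3v = ((1/13)v+32/169)(13v^2+20v) + (-(133/169)v)
  13v^2+20v = (-(2197/133)v-3380/133)(-(133/169)v) + (0)
Last nonzero remainder: -(133/169)v. Dividing through by -133/169 gives the monic gcd v.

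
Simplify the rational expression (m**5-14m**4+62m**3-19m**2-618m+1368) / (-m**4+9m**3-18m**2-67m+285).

(-m**2+10m-24)/(m-5)

Euclidean algorithm in ℚ[m]:
  m**5-14m**4+62m**3-19m**2-618m+1368 = (-m+5)(-m**4+9m**3-18m**2-67m+285) + (-m**3+4m**2+2m-57)
  -m**4+9m**3-18m**2-67m+285 = (m-5)(-m**3+4m**2+2m-57) + (0)
Last nonzero remainder: -m**3+4m**2+2m-57. Dividing through by -1 gives the monic gcd m**3-4m**2-2m+57.
Cancel m**3-4m**2-2m+57 from numerator and denominator to get the reduced form.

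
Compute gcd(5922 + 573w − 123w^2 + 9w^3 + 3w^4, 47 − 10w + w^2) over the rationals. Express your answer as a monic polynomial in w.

47 − 10w + w^2

Repeated division with remainder:
  3w^4 + 9w^3 − 123w^2 + 573w + 5922 = (3w^2 + 39w + 126)(w^2 − 10w + 47) + (0)
The last nonzero remainder w^2 − 10w + 47 is already monic.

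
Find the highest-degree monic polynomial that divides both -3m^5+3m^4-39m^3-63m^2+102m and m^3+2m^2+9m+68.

By polynomial division,
  -3m^5+3m^4-39m^3-63m^2+102m = (-3m^2+9m-30)(m^3+2m^2+9m+68) + (120m^2-240m+2040)
  m^3+2m^2+9m+68 = ((1/120)m+1/30)(120m^2-240m+2040) + (0)
Last nonzero remainder: 120m^2-240m+2040. Dividing through by 120 gives the monic gcd m^2-2m+17.

m^2-2m+17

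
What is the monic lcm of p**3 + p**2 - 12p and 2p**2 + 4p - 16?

p**4 - p**3 - 14p**2 + 24p

Repeated division with remainder:
  p**3 + p**2 - 12p = ((1/2)p - 1/2)(2p**2 + 4p - 16) + (-2p - 8)
  2p**2 + 4p - 16 = (-p + 2)(-2p - 8) + (0)
Last nonzero remainder: -2p - 8. Dividing through by -2 gives the monic gcd p + 4.
Then lcm(f, g) = f·g / gcd(f, g); expanding and making the result monic gives the answer.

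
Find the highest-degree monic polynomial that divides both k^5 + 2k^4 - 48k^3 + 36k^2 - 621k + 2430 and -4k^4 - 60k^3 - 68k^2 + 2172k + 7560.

k^2 + 3k - 54

Euclidean algorithm in ℚ[k]:
  k^5 + 2k^4 - 48k^3 + 36k^2 - 621k + 2430 = (-(1/4)k + 13/4)(-4k^4 - 60k^3 - 68k^2 + 2172k + 7560) + (130k^3 + 800k^2 - 5790k - 22140)
  -4k^4 - 60k^3 - 68k^2 + 2172k + 7560 = (-(2/65)k - 46/169)(130k^3 + 800k^2 - 5790k - 22140) + (-(4800/169)k^2 - (14400/169)k + 259200/169)
  130k^3 + 800k^2 - 5790k - 22140 = (-(2197/480)k - 6929/480)(-(4800/169)k^2 - (14400/169)k + 259200/169) + (0)
Last nonzero remainder: -(4800/169)k^2 - (14400/169)k + 259200/169. Dividing through by -4800/169 gives the monic gcd k^2 + 3k - 54.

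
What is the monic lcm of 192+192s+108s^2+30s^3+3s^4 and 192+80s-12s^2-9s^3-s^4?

Repeated division with remainder:
  3s^4+30s^3+108s^2+192s+192 = (-3)(-s^4-9s^3-12s^2+80s+192) + (3s^3+72s^2+432s+768)
  -s^4-9s^3-12s^2+80s+192 = (-(1/3)s+5)(3s^3+72s^2+432s+768) + (-228s^2-1824s-3648)
  3s^3+72s^2+432s+768 = (-(1/76)s-4/19)(-228s^2-1824s-3648) + (0)
Last nonzero remainder: -228s^2-1824s-3648. Dividing through by -228 gives the monic gcd s^2+8s+16.
Then lcm(f, g) = f·g / gcd(f, g); expanding and making the result monic gives the answer.

-768-704s-304s^2-20s^3+34s^4+11s^5+s^6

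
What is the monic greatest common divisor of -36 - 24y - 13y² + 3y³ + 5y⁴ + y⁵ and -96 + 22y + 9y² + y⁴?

-6 + y + y²

By polynomial division,
  y⁵ + 5y⁴ + 3y³ - 13y² - 24y - 36 = (y + 5)(y⁴ + 9y² + 22y - 96) + (-6y³ - 80y² - 38y + 444)
  y⁴ + 9y² + 22y - 96 = (-(1/6)y + 20/9)(-6y³ - 80y² - 38y + 444) + ((1624/9)y² + (1624/9)y - 3248/3)
  -6y³ - 80y² - 38y + 444 = (-(27/812)y - 333/812)((1624/9)y² + (1624/9)y - 3248/3) + (0)
Last nonzero remainder: (1624/9)y² + (1624/9)y - 3248/3. Dividing through by 1624/9 gives the monic gcd y² + y - 6.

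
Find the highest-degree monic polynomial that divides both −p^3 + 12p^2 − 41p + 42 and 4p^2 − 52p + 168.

p − 7

Repeated division with remainder:
  −p^3 + 12p^2 − 41p + 42 = (−(1/4)p − 1/4)(4p^2 − 52p + 168) + (−12p + 84)
  4p^2 − 52p + 168 = (−(1/3)p + 2)(−12p + 84) + (0)
Last nonzero remainder: −12p + 84. Dividing through by −12 gives the monic gcd p − 7.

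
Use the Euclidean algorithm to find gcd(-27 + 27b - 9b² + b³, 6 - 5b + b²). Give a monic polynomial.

Euclidean algorithm in ℚ[b]:
  b³ - 9b² + 27b - 27 = (b - 4)(b² - 5b + 6) + (b - 3)
  b² - 5b + 6 = (b - 2)(b - 3) + (0)
The last nonzero remainder b - 3 is already monic.

-3 + b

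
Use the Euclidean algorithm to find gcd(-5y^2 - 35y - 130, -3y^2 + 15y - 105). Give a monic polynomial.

By polynomial division,
  -5y^2 - 35y - 130 = (5/3)(-3y^2 + 15y - 105) + (-60y + 45)
  -3y^2 + 15y - 105 = ((1/20)y - 17/80)(-60y + 45) + (-1527/16)
  -60y + 45 = ((320/509)y - 240/509)(-1527/16) + (0)
The last nonzero remainder is the constant -1527/16, so the polynomials are coprime and gcd = 1.

1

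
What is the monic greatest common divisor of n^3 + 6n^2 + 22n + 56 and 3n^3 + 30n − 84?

n^2 + 2n + 14

Repeated division with remainder:
  n^3 + 6n^2 + 22n + 56 = (1/3)(3n^3 + 30n − 84) + (6n^2 + 12n + 84)
  3n^3 + 30n − 84 = ((1/2)n − 1)(6n^2 + 12n + 84) + (0)
Last nonzero remainder: 6n^2 + 12n + 84. Dividing through by 6 gives the monic gcd n^2 + 2n + 14.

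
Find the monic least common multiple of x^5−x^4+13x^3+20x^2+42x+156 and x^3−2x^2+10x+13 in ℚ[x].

Apply the Euclidean algorithm:
  x^5−x^4+13x^3+20x^2+42x+156 = (x^2+x+5)(x^3−2x^2+10x+13) + (7x^2−21x+91)
  x^3−2x^2+10x+13 = ((1/7)x+1/7)(7x^2−21x+91) + (0)
Last nonzero remainder: 7x^2−21x+91. Dividing through by 7 gives the monic gcd x^2−3x+13.
Then lcm(f, g) = f·g / gcd(f, g); expanding and making the result monic gives the answer.

x^6+12x^4+33x^3+62x^2+198x+156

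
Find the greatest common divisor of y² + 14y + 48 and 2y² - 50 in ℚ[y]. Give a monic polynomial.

Euclidean algorithm in ℚ[y]:
  y² + 14y + 48 = (1/2)(2y² - 50) + (14y + 73)
  2y² - 50 = ((1/7)y - 73/98)(14y + 73) + (429/98)
  14y + 73 = ((1372/429)y + 7154/429)(429/98) + (0)
The last nonzero remainder is the constant 429/98, so the polynomials are coprime and gcd = 1.

1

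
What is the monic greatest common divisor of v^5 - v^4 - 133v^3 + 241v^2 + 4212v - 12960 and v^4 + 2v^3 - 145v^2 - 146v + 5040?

Euclidean algorithm in ℚ[v]:
  v^5 - v^4 - 133v^3 + 241v^2 + 4212v - 12960 = (v - 3)(v^4 + 2v^3 - 145v^2 - 146v + 5040) + (18v^3 - 48v^2 - 1266v + 2160)
  v^4 + 2v^3 - 145v^2 - 146v + 5040 = ((1/18)v + 7/27)(18v^3 - 48v^2 - 1266v + 2160) + (-(560/9)v^2 + (560/9)v + 4480)
  18v^3 - 48v^2 - 1266v + 2160 = (-(81/280)v + 27/56)(-(560/9)v^2 + (560/9)v + 4480) + (0)
Last nonzero remainder: -(560/9)v^2 + (560/9)v + 4480. Dividing through by -560/9 gives the monic gcd v^2 - v - 72.

v^2 - v - 72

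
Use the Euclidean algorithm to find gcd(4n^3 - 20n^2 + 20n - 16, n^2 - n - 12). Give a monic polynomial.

n - 4

Euclidean algorithm in ℚ[n]:
  4n^3 - 20n^2 + 20n - 16 = (4n - 16)(n^2 - n - 12) + (52n - 208)
  n^2 - n - 12 = ((1/52)n + 3/52)(52n - 208) + (0)
Last nonzero remainder: 52n - 208. Dividing through by 52 gives the monic gcd n - 4.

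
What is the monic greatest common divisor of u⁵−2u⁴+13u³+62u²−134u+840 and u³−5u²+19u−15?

Repeated division with remainder:
  u⁵−2u⁴+13u³+62u²−134u+840 = (u²+3u+9)(u³−5u²+19u−15) + (65u²−260u+975)
  u³−5u²+19u−15 = ((1/65)u−1/65)(65u²−260u+975) + (0)
Last nonzero remainder: 65u²−260u+975. Dividing through by 65 gives the monic gcd u²−4u+15.

u²−4u+15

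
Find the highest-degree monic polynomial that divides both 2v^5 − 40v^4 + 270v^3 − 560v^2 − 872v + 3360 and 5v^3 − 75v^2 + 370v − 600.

By polynomial division,
  2v^5 − 40v^4 + 270v^3 − 560v^2 − 872v + 3360 = ((2/5)v^2 − 2v − 28/5)(5v^3 − 75v^2 + 370v − 600) + (0)
Last nonzero remainder: 5v^3 − 75v^2 + 370v − 600. Dividing through by 5 gives the monic gcd v^3 − 15v^2 + 74v − 120.

v^3 − 15v^2 + 74v − 120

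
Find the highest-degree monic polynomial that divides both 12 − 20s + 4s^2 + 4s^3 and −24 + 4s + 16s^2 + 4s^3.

−3 + 2s + s^2

By polynomial division,
  4s^3 + 4s^2 − 20s + 12 = (4s^3 + 16s^2 + 4s − 24) + (−12s^2 − 24s + 36)
  4s^3 + 16s^2 + 4s − 24 = (−(1/3)s − 2/3)(−12s^2 − 24s + 36) + (0)
Last nonzero remainder: −12s^2 − 24s + 36. Dividing through by −12 gives the monic gcd s^2 + 2s − 3.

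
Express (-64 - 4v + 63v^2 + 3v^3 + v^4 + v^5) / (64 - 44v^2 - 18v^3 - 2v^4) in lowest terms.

(-16 - 13v + 2v^2 - v^3)/(16 + 12v + 2v^2)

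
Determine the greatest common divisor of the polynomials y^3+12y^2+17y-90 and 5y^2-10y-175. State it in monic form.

y+5

Apply the Euclidean algorithm:
  y^3+12y^2+17y-90 = ((1/5)y+14/5)(5y^2-10y-175) + (80y+400)
  5y^2-10y-175 = ((1/16)y-7/16)(80y+400) + (0)
Last nonzero remainder: 80y+400. Dividing through by 80 gives the monic gcd y+5.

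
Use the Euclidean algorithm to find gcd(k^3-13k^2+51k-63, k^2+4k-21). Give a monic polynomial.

By polynomial division,
  k^3-13k^2+51k-63 = (k-17)(k^2+4k-21) + (140k-420)
  k^2+4k-21 = ((1/140)k+1/20)(140k-420) + (0)
Last nonzero remainder: 140k-420. Dividing through by 140 gives the monic gcd k-3.

k-3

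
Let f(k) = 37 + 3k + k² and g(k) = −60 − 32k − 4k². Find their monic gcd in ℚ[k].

Apply the Euclidean algorithm:
  k² + 3k + 37 = (−1/4)(−4k² − 32k − 60) + (−5k + 22)
  −4k² − 32k − 60 = ((4/5)k + 248/25)(−5k + 22) + (−6956/25)
  −5k + 22 = ((125/6956)k − 275/3478)(−6956/25) + (0)
The last nonzero remainder is the constant −6956/25, so the polynomials are coprime and gcd = 1.

1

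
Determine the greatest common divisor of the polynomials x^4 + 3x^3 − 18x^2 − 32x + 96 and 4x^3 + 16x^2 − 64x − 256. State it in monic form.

Euclidean algorithm in ℚ[x]:
  x^4 + 3x^3 − 18x^2 − 32x + 96 = ((1/4)x − 1/4)(4x^3 + 16x^2 − 64x − 256) + (2x^2 + 16x + 32)
  4x^3 + 16x^2 − 64x − 256 = (2x − 8)(2x^2 + 16x + 32) + (0)
Last nonzero remainder: 2x^2 + 16x + 32. Dividing through by 2 gives the monic gcd x^2 + 8x + 16.

x^2 + 8x + 16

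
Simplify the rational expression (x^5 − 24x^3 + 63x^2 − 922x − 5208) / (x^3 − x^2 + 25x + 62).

By polynomial division,
  x^5 − 24x^3 + 63x^2 − 922x − 5208 = (x^2 + x − 48)(x^3 − x^2 + 25x + 62) + (−72x^2 + 216x − 2232)
  x^3 − x^2 + 25x + 62 = (−(1/72)x − 1/36)(−72x^2 + 216x − 2232) + (0)
Last nonzero remainder: −72x^2 + 216x − 2232. Dividing through by −72 gives the monic gcd x^2 − 3x + 31.
Cancel x^2 − 3x + 31 from numerator and denominator to get the reduced form.

(x^3 + 3x^2 − 46x − 168)/(x + 2)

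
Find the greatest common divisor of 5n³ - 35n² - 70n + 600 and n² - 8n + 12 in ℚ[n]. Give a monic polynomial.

Repeated division with remainder:
  5n³ - 35n² - 70n + 600 = (5n + 5)(n² - 8n + 12) + (-90n + 540)
  n² - 8n + 12 = (-(1/90)n + 1/45)(-90n + 540) + (0)
Last nonzero remainder: -90n + 540. Dividing through by -90 gives the monic gcd n - 6.

n - 6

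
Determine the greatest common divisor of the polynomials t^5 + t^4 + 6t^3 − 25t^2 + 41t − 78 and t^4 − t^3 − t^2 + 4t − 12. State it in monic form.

By polynomial division,
  t^5 + t^4 + 6t^3 − 25t^2 + 41t − 78 = (t + 2)(t^4 − t^3 − t^2 + 4t − 12) + (9t^3 − 27t^2 + 45t − 54)
  t^4 − t^3 − t^2 + 4t − 12 = ((1/9)t + 2/9)(9t^3 − 27t^2 + 45t − 54) + (0)
Last nonzero remainder: 9t^3 − 27t^2 + 45t − 54. Dividing through by 9 gives the monic gcd t^3 − 3t^2 + 5t − 6.

t^3 − 3t^2 + 5t − 6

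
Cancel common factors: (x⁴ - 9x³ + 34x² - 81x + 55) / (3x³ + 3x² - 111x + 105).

Euclidean algorithm in ℚ[x]:
  x⁴ - 9x³ + 34x² - 81x + 55 = ((1/3)x - 10/3)(3x³ + 3x² - 111x + 105) + (81x² - 486x + 405)
  3x³ + 3x² - 111x + 105 = ((1/27)x + 7/27)(81x² - 486x + 405) + (0)
Last nonzero remainder: 81x² - 486x + 405. Dividing through by 81 gives the monic gcd x² - 6x + 5.
Cancel x² - 6x + 5 from numerator and denominator to get the reduced form.

(x² - 3x + 11)/(3x + 21)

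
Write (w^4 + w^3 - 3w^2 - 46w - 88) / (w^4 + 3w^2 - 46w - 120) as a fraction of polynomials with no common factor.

(w^2 + 3w + 11)/(w^2 + 2w + 15)

By polynomial division,
  w^4 + w^3 - 3w^2 - 46w - 88 = (w^4 + 3w^2 - 46w - 120) + (w^3 - 6w^2 + 32)
  w^4 + 3w^2 - 46w - 120 = (w + 6)(w^3 - 6w^2 + 32) + (39w^2 - 78w - 312)
  w^3 - 6w^2 + 32 = ((1/39)w - 4/39)(39w^2 - 78w - 312) + (0)
Last nonzero remainder: 39w^2 - 78w - 312. Dividing through by 39 gives the monic gcd w^2 - 2w - 8.
Cancel w^2 - 2w - 8 from numerator and denominator to get the reduced form.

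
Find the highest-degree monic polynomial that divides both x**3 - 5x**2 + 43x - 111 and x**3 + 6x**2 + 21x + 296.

x**2 - 2x + 37

Euclidean algorithm in ℚ[x]:
  x**3 - 5x**2 + 43x - 111 = (x**3 + 6x**2 + 21x + 296) + (-11x**2 + 22x - 407)
  x**3 + 6x**2 + 21x + 296 = (-(1/11)x - 8/11)(-11x**2 + 22x - 407) + (0)
Last nonzero remainder: -11x**2 + 22x - 407. Dividing through by -11 gives the monic gcd x**2 - 2x + 37.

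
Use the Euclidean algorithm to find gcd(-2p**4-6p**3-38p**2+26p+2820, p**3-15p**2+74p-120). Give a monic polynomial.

Euclidean algorithm in ℚ[p]:
  -2p**4-6p**3-38p**2+26p+2820 = (-2p-36)(p**3-15p**2+74p-120) + (-430p**2+2450p-1500)
  p**3-15p**2+74p-120 = (-(1/430)p+40/1849)(-430p**2+2450p-1500) + ((32376/1849)p-161880/1849)
  -430p**2+2450p-1500 = (-(397535/16188)p+46225/2698)((32376/1849)p-161880/1849) + (0)
Last nonzero remainder: (32376/1849)p-161880/1849. Dividing through by 32376/1849 gives the monic gcd p-5.

p-5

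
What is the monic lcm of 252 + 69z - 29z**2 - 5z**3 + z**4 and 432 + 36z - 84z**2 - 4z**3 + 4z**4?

Apply the Euclidean algorithm:
  z**4 - 5z**3 - 29z**2 + 69z + 252 = (1/4)(4z**4 - 4z**3 - 84z**2 + 36z + 432) + (-4z**3 - 8z**2 + 60z + 144)
  4z**4 - 4z**3 - 84z**2 + 36z + 432 = (-z + 3)(-4z**3 - 8z**2 + 60z + 144) + (0)
Last nonzero remainder: -4z**3 - 8z**2 + 60z + 144. Dividing through by -4 gives the monic gcd z**3 + 2z**2 - 15z - 36.
Then lcm(f, g) = f·g / gcd(f, g); expanding and making the result monic gives the answer.

-756 + 45z + 156z**2 - 14z**3 - 8z**4 + z**5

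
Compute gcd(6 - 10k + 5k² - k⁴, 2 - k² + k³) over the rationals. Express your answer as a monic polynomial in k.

By polynomial division,
  -k⁴ + 5k² - 10k + 6 = (-k - 1)(k³ - k² + 2) + (4k² - 8k + 8)
  k³ - k² + 2 = ((1/4)k + 1/4)(4k² - 8k + 8) + (0)
Last nonzero remainder: 4k² - 8k + 8. Dividing through by 4 gives the monic gcd k² - 2k + 2.

2 - 2k + k²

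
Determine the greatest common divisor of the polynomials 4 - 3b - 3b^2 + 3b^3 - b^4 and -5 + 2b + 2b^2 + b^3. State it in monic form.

-1 + b

By polynomial division,
  -b^4 + 3b^3 - 3b^2 - 3b + 4 = (-b + 5)(b^3 + 2b^2 + 2b - 5) + (-11b^2 - 18b + 29)
  b^3 + 2b^2 + 2b - 5 = (-(1/11)b - 4/121)(-11b^2 - 18b + 29) + ((489/121)b - 489/121)
  -11b^2 - 18b + 29 = (-(1331/489)b - 3509/489)((489/121)b - 489/121) + (0)
Last nonzero remainder: (489/121)b - 489/121. Dividing through by 489/121 gives the monic gcd b - 1.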